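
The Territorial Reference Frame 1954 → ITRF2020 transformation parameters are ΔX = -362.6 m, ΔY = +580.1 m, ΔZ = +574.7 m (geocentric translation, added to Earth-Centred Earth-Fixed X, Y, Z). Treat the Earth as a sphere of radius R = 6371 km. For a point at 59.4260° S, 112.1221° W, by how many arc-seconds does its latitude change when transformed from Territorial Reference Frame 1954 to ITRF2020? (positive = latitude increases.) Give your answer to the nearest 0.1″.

sin φ = -0.860973, cos φ = 0.508651, sin λ = -0.926383, cos λ = -0.376582.
North component: ΔN = −sin φ cos λ·ΔX − sin φ sin λ·ΔY + cos φ·ΔZ = −(-0.860973)(-0.376582)(-362.6) − (-0.860973)(-0.926383)(580.1) + (0.508651)(574.7) = -52.80 m.
1° of latitude spans πR/180 = 111195 m, so Δφ = -52.80 / 111195 × 3600 = -1.709″.

Δφ = -1.7″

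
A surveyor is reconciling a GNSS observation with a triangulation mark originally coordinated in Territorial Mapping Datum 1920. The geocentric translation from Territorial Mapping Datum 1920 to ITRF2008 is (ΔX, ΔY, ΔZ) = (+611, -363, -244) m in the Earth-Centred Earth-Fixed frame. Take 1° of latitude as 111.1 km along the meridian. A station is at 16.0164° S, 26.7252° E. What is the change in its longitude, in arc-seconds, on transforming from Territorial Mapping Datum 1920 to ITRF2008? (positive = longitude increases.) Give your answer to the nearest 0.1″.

sin φ = -0.275912, cos φ = 0.961183, sin λ = 0.449712, cos λ = 0.893174.
East component: ΔE = −sin λ·ΔX + cos λ·ΔY = −(0.449712)(611) + (0.893174)(-363) = -599.00 m.
1° of latitude spans 111100 m; at latitude φ, 1° of longitude spans that × cos φ = 106787.4 m, so Δλ = -599.00 / 106787.4 × 3600 = -20.193″.

Δλ = -20.2″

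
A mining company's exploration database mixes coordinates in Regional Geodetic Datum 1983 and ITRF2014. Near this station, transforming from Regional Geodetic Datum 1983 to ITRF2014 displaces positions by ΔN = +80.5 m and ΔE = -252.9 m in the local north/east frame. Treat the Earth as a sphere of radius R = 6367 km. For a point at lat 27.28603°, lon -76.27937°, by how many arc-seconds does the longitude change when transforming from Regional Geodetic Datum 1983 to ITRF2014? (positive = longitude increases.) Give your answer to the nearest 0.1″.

Δλ = -9.2″

At latitude 27.28603°, cos φ = 0.888729.
One radian of longitude at latitude φ spans R cos φ, so Δλ = ΔE / (R cos φ) = -252.9 / (6367000 × 0.888729) = -4.4694e-05 rad = -9.219″.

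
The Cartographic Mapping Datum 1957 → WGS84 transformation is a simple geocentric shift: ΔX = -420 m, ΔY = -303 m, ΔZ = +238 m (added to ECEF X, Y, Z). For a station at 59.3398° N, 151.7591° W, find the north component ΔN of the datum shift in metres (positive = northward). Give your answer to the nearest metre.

ΔN = -320 m

At φ = 59.3398°, λ = -151.7591°: sin φ = 0.860207, cos φ = 0.509946, sin λ = -0.473180, cos λ = -0.880966.
ΔN = −sin φ cos λ·ΔX − sin φ sin λ·ΔY + cos φ·ΔZ = −(0.860207)(-0.880966)(-420) − (0.860207)(-0.473180)(-303) + (0.509946)(238) = -320.25 m.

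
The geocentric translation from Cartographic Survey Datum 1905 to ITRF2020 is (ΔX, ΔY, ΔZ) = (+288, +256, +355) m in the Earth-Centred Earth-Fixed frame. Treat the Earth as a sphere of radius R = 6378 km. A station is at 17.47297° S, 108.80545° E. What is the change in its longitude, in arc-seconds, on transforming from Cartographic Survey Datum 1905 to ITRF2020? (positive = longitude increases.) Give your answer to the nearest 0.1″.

sin φ = -0.300256, cos φ = 0.953859, sin λ = 0.946619, cos λ = -0.322356.
East component: ΔE = −sin λ·ΔX + cos λ·ΔY = −(0.946619)(288) + (-0.322356)(256) = -355.15 m.
1° of latitude spans πR/180 = 111317 m; at latitude φ, 1° of longitude spans that × cos φ = 106180.8 m, so Δλ = -355.15 / 106180.8 × 3600 = -12.041″.

Δλ = -12.0″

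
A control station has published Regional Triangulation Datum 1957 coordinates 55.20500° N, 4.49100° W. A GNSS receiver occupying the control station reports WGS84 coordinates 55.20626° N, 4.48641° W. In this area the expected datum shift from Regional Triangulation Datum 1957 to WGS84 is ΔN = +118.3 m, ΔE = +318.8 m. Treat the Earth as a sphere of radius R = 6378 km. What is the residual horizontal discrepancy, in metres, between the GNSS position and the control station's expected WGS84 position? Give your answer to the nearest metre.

Observed coordinate differences: Δφ = +0.00126°, Δλ = +0.00459°.
Converting to metres (1° lat = 111317 m, cos φ = 0.570642): observed ΔN = 140.3 m, observed ΔE = 291.6 m.
Subtracting the expected shift leaves a residual of 140.3 − (118.3) = 22.0 m north and 291.6 − (318.8) = -27.2 m east.
Residual distance = √(22.0² + (-27.2)²) = 35.0 m.

35 m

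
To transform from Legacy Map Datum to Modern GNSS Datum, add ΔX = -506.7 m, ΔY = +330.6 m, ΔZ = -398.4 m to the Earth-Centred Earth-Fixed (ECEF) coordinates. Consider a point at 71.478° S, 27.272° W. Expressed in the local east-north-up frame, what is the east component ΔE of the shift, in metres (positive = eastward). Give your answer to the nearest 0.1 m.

ΔE = 61.7 m

The local east axis at (φ, λ) is (−sin λ, cos λ, 0), so ΔE = −sin(-27.272°)·(-506.7) + cos(-27.272°)·330.6 = 61.67 m.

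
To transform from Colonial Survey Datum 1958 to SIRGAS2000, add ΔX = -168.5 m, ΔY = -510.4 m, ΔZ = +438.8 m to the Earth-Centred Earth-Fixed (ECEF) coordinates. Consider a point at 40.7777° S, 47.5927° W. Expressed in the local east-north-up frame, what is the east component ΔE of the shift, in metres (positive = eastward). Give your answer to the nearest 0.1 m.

ΔE = -468.6 m

At φ = -40.7777°, λ = -47.5927°: sin φ = -0.653126, cos φ = 0.757249, sin λ = -0.738369, cos λ = 0.674396.
ΔE = −sin λ·ΔX + cos λ·ΔY = −(-0.738369)·(-168.5) + (0.674396)·(-510.4) = -468.63 m.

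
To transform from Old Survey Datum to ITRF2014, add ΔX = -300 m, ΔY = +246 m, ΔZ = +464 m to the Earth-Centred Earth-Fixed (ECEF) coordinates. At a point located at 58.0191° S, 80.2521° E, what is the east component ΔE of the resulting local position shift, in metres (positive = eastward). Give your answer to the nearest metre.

ΔE = 337 m

The local east axis at (φ, λ) is (−sin λ, cos λ, 0), so ΔE = −sin(80.2521°)·(-300) + cos(80.2521°)·246 = 337.32 m.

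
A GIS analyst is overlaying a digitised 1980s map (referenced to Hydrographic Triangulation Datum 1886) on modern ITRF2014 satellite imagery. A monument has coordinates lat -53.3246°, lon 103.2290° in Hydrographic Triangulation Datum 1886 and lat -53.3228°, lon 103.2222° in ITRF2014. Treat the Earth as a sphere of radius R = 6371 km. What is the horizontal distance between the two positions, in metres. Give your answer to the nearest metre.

Δφ = -53.3228° − -53.3246° = +0.0018°; Δλ = 103.2222° − 103.2290° = -0.0068°.
1° along a meridian = πR/180 = 111195 m.
ΔN = Δφ × 111195 = 200.2 m; ΔE = Δλ × 111195 × cos(-53.3246°) = -0.0068 × 111195 × 0.597281 = -451.6 m.
Distance = √(ΔE² + ΔN²) = √((-451.6)² + 200.2²) = 494.0 m.

494 m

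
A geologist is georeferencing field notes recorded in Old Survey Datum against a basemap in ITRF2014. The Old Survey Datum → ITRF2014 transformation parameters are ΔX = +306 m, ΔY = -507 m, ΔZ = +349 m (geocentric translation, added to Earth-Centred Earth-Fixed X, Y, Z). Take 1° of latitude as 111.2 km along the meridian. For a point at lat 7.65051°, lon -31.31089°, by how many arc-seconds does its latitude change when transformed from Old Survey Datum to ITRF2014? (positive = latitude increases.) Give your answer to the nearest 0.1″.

Δφ = 8.9″

sin φ = 0.133130, cos φ = 0.991099, sin λ = -0.519682, cos λ = 0.854360.
North component: ΔN = −sin φ cos λ·ΔX − sin φ sin λ·ΔY + cos φ·ΔZ = −(0.133130)(0.854360)(306) − (0.133130)(-0.519682)(-507) + (0.991099)(349) = 276.01 m.
1° of latitude spans 111200 m, so Δφ = 276.01 / 111200 × 3600 = 8.936″.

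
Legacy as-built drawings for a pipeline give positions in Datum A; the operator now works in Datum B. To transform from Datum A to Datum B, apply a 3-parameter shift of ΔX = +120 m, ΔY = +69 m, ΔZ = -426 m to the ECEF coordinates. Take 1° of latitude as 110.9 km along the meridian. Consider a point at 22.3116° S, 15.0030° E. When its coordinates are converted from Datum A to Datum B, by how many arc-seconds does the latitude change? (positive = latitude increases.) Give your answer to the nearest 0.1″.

sin φ = -0.379643, cos φ = 0.925133, sin λ = 0.258870, cos λ = 0.965912.
North component: ΔN = −sin φ cos λ·ΔX − sin φ sin λ·ΔY + cos φ·ΔZ = −(-0.379643)(0.965912)(120) − (-0.379643)(0.258870)(69) + (0.925133)(-426) = -343.32 m.
1° of latitude spans 110900 m, so Δφ = -343.32 / 110900 × 3600 = -11.145″.

Δφ = -11.1″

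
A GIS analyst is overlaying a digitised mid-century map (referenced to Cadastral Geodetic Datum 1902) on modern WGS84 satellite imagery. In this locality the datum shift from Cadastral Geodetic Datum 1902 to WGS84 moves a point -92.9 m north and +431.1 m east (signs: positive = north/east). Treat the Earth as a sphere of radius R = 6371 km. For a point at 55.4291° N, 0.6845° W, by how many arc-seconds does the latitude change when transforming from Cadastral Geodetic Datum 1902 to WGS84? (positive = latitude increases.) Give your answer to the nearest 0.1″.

On a sphere of radius R, 1 rad of latitude = R, so Δφ = ΔN / R = -92.9 / 6371000 = -1.4582e-05 rad = -3.008″.

Δφ = -3.0″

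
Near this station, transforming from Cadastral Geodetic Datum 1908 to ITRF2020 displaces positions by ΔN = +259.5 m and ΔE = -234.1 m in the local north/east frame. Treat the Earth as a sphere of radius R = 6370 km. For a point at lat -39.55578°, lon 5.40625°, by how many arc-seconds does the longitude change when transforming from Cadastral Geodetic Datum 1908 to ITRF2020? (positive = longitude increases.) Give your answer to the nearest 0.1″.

Δλ = -9.8″

At latitude -39.55578°, cos φ = 0.771005.
One radian of longitude at latitude φ spans R cos φ, so Δλ = ΔE / (R cos φ) = -234.1 / (6370000 × 0.771005) = -4.7666e-05 rad = -9.832″.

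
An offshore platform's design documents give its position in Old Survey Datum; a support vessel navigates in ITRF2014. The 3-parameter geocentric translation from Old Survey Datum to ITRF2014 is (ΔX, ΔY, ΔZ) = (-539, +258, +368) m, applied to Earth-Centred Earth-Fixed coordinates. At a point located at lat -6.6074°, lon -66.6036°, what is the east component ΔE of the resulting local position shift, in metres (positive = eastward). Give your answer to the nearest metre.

At φ = -6.6074°, λ = -66.6036°: sin φ = -0.115065, cos φ = 0.993358, sin λ = -0.917780, cos λ = 0.397090.
ΔE = −sin λ·ΔX + cos λ·ΔY = −(-0.917780)·(-539) + (0.397090)·(258) = -392.23 m.

ΔE = -392 m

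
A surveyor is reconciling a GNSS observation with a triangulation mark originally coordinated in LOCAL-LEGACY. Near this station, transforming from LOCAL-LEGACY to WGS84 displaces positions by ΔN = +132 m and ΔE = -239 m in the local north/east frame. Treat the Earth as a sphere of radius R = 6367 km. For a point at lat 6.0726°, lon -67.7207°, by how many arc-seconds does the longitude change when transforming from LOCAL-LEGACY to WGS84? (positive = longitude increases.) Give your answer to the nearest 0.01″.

Δλ = -7.79″

At latitude 6.0726°, cos φ = 0.994389.
One radian of longitude at latitude φ spans R cos φ, so Δλ = ΔE / (R cos φ) = -239.0 / (6367000 × 0.994389) = -3.7749e-05 rad = -7.786″.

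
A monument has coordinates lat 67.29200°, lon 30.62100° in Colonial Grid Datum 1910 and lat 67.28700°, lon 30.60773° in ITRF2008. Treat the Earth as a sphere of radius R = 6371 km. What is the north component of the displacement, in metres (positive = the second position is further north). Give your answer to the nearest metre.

Δφ = 67.28700° − 67.29200° = -0.00500°; Δλ = 30.60773° − 30.62100° = -0.01327°.
1° along a meridian = πR/180 = 111195 m.
ΔN = Δφ × 111195 = -556.0 m; ΔE = Δλ × 111195 × cos(67.29200°) = -0.01327 × 111195 × 0.386035 = -569.6 m.

ΔN = -556 m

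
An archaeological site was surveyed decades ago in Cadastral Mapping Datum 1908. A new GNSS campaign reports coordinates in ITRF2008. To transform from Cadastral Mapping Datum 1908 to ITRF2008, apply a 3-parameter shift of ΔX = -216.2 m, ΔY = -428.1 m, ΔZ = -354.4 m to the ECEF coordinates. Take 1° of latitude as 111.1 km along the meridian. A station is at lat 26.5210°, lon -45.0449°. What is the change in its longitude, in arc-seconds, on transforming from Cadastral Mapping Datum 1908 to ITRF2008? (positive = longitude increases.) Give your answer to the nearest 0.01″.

Δλ = -16.49″

sin φ = 0.446526, cos φ = 0.894771, sin λ = -0.707661, cos λ = 0.706552.
East component: ΔE = −sin λ·ΔX + cos λ·ΔY = −(-0.707661)(-216.2) + (0.706552)(-428.1) = -455.47 m.
1° of latitude spans 111100 m; at latitude φ, 1° of longitude spans that × cos φ = 99409.0 m, so Δλ = -455.47 / 99409.0 × 3600 = -16.494″.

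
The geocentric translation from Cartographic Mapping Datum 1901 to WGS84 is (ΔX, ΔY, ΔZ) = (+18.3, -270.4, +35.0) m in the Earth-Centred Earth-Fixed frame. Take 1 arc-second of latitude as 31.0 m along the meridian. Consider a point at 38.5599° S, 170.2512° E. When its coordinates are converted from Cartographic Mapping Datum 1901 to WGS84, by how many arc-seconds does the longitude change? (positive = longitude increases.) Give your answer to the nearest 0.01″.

Δλ = 10.87″

sin φ = -0.623332, cos φ = 0.781957, sin λ = 0.169329, cos λ = -0.985560.
East component: ΔE = −sin λ·ΔX + cos λ·ΔY = −(0.169329)(18.3) + (-0.985560)(-270.4) = 263.40 m.
1° of latitude spans 3600 × 31.00 = 111600 m; at latitude φ, 1° of longitude spans that × cos φ = 87266.4 m, so Δλ = 263.40 / 87266.4 × 3600 = 10.866″.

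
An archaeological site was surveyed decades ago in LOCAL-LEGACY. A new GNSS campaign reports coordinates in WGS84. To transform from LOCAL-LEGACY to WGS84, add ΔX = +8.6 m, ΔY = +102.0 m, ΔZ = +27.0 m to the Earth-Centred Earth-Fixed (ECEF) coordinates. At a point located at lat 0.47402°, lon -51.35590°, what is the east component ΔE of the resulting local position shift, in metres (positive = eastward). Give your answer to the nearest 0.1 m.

ΔE = 70.4 m

At φ = 0.47402°, λ = -51.35590°: sin φ = 0.008273, cos φ = 0.999966, sin λ = -0.781040, cos λ = 0.624481.
ΔE = −sin λ·ΔX + cos λ·ΔY = −(-0.781040)·(8.6) + (0.624481)·(102.0) = 70.41 m.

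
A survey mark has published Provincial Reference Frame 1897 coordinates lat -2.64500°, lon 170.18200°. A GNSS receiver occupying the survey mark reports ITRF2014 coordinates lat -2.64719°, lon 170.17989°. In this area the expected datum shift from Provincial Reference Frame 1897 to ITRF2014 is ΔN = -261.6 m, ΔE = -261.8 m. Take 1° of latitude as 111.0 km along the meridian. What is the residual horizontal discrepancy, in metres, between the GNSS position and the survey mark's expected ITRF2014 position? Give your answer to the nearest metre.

33 m

Observed coordinate differences: Δφ = -0.00219°, Δλ = -0.00211°.
Converting to metres (1° lat = 111000 m, cos φ = 0.998935): observed ΔN = -243.1 m, observed ΔE = -234.0 m.
Subtracting the expected shift leaves a residual of -243.1 − (-261.6) = 18.5 m north and -234.0 − (-261.8) = 27.8 m east.
Residual distance = √(18.5² + 27.8²) = 33.4 m.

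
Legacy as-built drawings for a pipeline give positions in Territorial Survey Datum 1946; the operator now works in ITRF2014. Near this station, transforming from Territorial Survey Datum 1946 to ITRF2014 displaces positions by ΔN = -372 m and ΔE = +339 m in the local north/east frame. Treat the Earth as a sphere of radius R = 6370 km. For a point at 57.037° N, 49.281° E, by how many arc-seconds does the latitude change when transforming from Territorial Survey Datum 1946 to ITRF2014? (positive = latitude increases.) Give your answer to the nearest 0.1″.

Δφ = -12.0″

On a sphere of radius R, 1 rad of latitude = R, so Δφ = ΔN / R = -372.0 / 6370000 = -5.8399e-05 rad = -12.046″.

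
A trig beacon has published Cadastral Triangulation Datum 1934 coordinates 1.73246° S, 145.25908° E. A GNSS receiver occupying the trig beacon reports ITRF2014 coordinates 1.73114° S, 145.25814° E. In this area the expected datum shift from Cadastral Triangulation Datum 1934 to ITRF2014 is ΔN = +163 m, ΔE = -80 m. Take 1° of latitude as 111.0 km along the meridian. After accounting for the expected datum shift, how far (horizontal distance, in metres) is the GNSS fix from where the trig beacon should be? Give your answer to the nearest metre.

Observed coordinate differences: Δφ = +0.00132°, Δλ = -0.00094°.
Converting to metres (1° lat = 111000 m, cos φ = 0.999543): observed ΔN = 146.5 m, observed ΔE = -104.3 m.
Subtracting the expected shift leaves a residual of 146.5 − (163) = -16.5 m north and -104.3 − (-80) = -24.3 m east.
Residual distance = √((-16.5)² + (-24.3)²) = 29.4 m.

29 m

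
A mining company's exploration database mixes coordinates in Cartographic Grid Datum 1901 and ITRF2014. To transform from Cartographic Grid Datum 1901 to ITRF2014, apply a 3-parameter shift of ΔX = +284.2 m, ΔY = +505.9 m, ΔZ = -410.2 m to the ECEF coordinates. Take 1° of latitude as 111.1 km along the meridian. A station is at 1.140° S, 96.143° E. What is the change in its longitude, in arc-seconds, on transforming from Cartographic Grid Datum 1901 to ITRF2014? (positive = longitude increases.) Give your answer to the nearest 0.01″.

sin φ = -0.019895, cos φ = 0.999802, sin λ = 0.994258, cos λ = -0.107010.
East component: ΔE = −sin λ·ΔX + cos λ·ΔY = −(0.994258)(284.2) + (-0.107010)(505.9) = -336.70 m.
1° of latitude spans 111100 m; at latitude φ, 1° of longitude spans that × cos φ = 111078.0 m, so Δλ = -336.70 / 111078.0 × 3600 = -10.912″.

Δλ = -10.91″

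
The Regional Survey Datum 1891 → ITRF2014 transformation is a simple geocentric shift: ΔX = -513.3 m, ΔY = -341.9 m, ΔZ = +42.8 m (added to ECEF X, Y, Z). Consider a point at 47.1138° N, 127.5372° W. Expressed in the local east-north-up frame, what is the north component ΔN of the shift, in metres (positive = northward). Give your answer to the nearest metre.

ΔN = -399 m

The local north axis is (−sin φ cos λ, −sin φ sin λ, cos φ), giving ΔN = -229.148 − 198.646 + 29.127 = -398.67 m.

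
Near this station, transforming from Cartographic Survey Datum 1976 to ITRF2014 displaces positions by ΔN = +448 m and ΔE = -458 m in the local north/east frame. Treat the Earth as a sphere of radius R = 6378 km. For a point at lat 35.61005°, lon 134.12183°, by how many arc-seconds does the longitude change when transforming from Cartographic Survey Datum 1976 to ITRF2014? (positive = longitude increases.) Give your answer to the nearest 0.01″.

Δλ = -18.22″

At latitude 35.61005°, cos φ = 0.812999.
One radian of longitude at latitude φ spans R cos φ, so Δλ = ΔE / (R cos φ) = -458.0 / (6378000 × 0.812999) = -8.8327e-05 rad = -18.219″.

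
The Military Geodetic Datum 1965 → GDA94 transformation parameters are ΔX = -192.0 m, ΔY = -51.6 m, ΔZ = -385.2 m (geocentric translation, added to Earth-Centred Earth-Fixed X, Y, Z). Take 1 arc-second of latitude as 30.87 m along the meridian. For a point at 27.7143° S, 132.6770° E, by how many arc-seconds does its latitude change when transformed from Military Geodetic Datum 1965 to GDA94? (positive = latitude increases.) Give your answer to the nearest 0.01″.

sin φ = -0.465063, cos φ = 0.885278, sin λ = 0.735187, cos λ = -0.677865.
North component: ΔN = −sin φ cos λ·ΔX − sin φ sin λ·ΔY + cos φ·ΔZ = −(-0.465063)(-0.677865)(-192.0) − (-0.465063)(0.735187)(-51.6) + (0.885278)(-385.2) = -298.12 m.
1° of latitude spans 3600 × 30.87 = 111132 m, so Δφ = -298.12 / 111132 × 3600 = -9.657″.

Δφ = -9.66″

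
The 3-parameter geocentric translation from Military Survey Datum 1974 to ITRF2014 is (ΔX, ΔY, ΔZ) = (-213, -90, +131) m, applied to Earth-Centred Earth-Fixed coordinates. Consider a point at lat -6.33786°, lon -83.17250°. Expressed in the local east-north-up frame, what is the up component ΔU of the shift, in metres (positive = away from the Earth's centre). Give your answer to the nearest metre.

At φ = -6.33786°, λ = -83.17250°: sin φ = -0.110391, cos φ = 0.993888, sin λ = -0.992909, cos λ = 0.118881.
ΔU = cos φ cos λ·ΔX + cos φ sin λ·ΔY + sin φ·ΔZ = (0.993888)(0.118881)(-213) + (0.993888)(-0.992909)(-90) + (-0.110391)(131) = 49.19 m.

ΔU = 49 m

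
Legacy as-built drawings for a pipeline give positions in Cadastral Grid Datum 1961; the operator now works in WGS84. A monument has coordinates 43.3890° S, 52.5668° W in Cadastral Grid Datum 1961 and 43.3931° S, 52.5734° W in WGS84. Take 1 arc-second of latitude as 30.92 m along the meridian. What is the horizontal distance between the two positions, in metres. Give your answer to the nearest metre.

Δφ = -43.3931° − -43.3890° = -0.0041°; Δλ = -52.5734° − -52.5668° = -0.0066°.
1° of latitude = 3600 × 30.92 = 111312 m.
ΔN = Δφ × 111312 = -456.4 m; ΔE = Δλ × 111312 × cos(-43.3890°) = -0.0066 × 111312 × 0.726707 = -533.9 m.
Distance = √(ΔE² + ΔN²) = √((-533.9)² + (-456.4)²) = 702.4 m.

702 m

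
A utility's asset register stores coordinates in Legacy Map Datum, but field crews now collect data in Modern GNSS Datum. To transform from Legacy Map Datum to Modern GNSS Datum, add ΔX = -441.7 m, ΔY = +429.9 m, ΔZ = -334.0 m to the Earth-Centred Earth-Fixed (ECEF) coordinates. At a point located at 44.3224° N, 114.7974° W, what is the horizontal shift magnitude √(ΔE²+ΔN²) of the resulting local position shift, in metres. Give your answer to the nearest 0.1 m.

The local east axis at (φ, λ) is (−sin λ, cos λ, 0), so ΔE = −sin(-114.7974°)·(-441.7) + cos(-114.7974°)·429.9 = -581.28 m.
The local north axis is (−sin φ cos λ, −sin φ sin λ, cos φ), giving ΔN = -129.436 + 272.674 − 238.950 = -95.71 m.
Horizontal magnitude = √(ΔE² + ΔN²) = √((-581.28)² + (-95.71)²) = 589.11 m.

589.1 m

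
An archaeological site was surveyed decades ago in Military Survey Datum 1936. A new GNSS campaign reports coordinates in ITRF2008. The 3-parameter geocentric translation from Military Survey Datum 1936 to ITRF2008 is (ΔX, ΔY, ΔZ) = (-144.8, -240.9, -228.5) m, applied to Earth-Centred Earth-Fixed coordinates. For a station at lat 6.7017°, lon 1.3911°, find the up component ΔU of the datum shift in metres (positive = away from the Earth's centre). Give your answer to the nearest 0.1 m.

ΔU = -176.2 m

The local up (radial) axis is (cos φ cos λ, cos φ sin λ, sin φ), giving ΔU = -143.768 − 5.808 − 26.666 = -176.24 m.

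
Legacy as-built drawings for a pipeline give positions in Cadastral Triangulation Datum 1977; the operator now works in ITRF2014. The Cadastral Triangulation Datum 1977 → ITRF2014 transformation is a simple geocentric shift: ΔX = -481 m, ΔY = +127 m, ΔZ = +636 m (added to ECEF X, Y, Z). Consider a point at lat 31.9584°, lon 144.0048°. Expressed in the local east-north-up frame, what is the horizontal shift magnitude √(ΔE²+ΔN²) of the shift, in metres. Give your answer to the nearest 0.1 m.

344.8 m

The local east axis at (φ, λ) is (−sin λ, cos λ, 0), so ΔE = −sin(144.0048°)·(-481) + cos(144.0048°)·127 = 179.94 m.
The local north axis is (−sin φ cos λ, −sin φ sin λ, cos φ), giving ΔN = -205.984 − 39.507 + 539.603 = 294.11 m.
Horizontal magnitude = √(ΔE² + ΔN²) = √(179.94² + 294.11²) = 344.79 m.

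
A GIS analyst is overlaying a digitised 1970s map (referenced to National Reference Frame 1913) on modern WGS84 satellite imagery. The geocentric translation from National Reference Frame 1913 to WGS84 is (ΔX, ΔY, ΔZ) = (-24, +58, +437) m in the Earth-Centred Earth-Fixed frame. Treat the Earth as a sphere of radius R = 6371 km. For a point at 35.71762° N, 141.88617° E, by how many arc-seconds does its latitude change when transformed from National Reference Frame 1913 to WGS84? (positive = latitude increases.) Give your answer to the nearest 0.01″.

sin φ = 0.583791, cos φ = 0.811904, sin λ = 0.617226, cos λ = -0.786786.
North component: ΔN = −sin φ cos λ·ΔX − sin φ sin λ·ΔY + cos φ·ΔZ = −(0.583791)(-0.786786)(-24) − (0.583791)(0.617226)(58) + (0.811904)(437) = 322.88 m.
1° of latitude spans πR/180 = 111195 m, so Δφ = 322.88 / 111195 × 3600 = 10.453″.

Δφ = 10.45″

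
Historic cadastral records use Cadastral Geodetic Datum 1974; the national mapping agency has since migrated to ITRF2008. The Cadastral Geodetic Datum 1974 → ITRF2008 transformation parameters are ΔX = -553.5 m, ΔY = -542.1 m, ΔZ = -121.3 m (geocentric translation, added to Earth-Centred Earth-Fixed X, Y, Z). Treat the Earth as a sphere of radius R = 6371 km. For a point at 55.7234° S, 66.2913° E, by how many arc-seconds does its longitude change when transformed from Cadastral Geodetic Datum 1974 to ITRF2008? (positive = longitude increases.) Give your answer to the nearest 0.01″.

sin φ = -0.826328, cos φ = 0.563189, sin λ = 0.915602, cos λ = 0.402087.
East component: ΔE = −sin λ·ΔX + cos λ·ΔY = −(0.915602)(-553.5) + (0.402087)(-542.1) = 288.81 m.
1° of latitude spans πR/180 = 111195 m; at latitude φ, 1° of longitude spans that × cos φ = 62623.7 m, so Δλ = 288.81 / 62623.7 × 3600 = 16.603″.

Δλ = 16.60″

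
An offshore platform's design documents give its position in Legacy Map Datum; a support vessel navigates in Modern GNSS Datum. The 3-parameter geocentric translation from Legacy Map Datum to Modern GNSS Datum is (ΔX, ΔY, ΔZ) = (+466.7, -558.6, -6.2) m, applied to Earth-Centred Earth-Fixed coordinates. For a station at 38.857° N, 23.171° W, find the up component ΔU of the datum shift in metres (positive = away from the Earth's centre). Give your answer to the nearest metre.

ΔU = 501 m

At φ = 38.857°, λ = -23.171°: sin φ = 0.627379, cos φ = 0.778714, sin λ = -0.393477, cos λ = 0.919335.
ΔU = cos φ cos λ·ΔX + cos φ sin λ·ΔY + sin φ·ΔZ = (0.778714)(0.919335)(466.7) + (0.778714)(-0.393477)(-558.6) + (0.627379)(-6.2) = 501.38 m.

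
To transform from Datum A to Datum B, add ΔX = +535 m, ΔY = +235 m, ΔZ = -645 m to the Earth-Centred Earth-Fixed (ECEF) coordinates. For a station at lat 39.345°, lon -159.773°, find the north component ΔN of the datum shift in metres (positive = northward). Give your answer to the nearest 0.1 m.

The local north axis is (−sin φ cos λ, −sin φ sin λ, cos φ), giving ΔN = 318.266 + 51.511 − 498.806 = -129.03 m.

ΔN = -129.0 m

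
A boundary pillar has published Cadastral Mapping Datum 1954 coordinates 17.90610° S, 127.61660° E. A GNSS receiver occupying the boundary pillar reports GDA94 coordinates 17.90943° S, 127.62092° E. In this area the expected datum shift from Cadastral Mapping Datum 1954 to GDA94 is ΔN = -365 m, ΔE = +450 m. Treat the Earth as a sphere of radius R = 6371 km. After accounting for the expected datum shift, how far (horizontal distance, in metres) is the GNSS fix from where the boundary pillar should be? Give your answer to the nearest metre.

9 m

Observed coordinate differences: Δφ = -0.00333°, Δλ = +0.00432°.
Converting to metres (1° lat = 111195 m, cos φ = 0.951562): observed ΔN = -370.3 m, observed ΔE = 457.1 m.
Subtracting the expected shift leaves a residual of -370.3 − (-365) = -5.3 m north and 457.1 − (450) = 7.1 m east.
Residual distance = √((-5.3)² + 7.1²) = 8.8 m.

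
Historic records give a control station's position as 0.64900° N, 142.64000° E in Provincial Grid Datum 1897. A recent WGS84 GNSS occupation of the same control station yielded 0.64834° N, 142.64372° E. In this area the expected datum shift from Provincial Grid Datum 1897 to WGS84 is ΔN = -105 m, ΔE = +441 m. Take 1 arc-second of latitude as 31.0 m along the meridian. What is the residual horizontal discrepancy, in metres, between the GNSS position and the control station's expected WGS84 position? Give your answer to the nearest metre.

41 m

Observed coordinate differences: Δφ = -0.00066°, Δλ = +0.00372°.
Converting to metres (1° lat = 111600 m, cos φ = 0.999936): observed ΔN = -73.7 m, observed ΔE = 415.1 m.
Subtracting the expected shift leaves a residual of -73.7 − (-105) = 31.3 m north and 415.1 − (441) = -25.9 m east.
Residual distance = √(31.3² + (-25.9)²) = 40.6 m.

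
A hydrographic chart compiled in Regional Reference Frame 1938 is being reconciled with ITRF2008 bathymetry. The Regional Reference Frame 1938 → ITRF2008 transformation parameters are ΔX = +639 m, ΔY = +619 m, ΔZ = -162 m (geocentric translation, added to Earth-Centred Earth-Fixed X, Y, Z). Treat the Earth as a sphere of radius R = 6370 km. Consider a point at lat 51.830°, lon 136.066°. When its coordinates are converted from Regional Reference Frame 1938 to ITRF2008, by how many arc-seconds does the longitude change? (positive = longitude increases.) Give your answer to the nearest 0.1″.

sin φ = 0.786181, cos φ = 0.617997, sin λ = 0.693829, cos λ = -0.720140.
East component: ΔE = −sin λ·ΔX + cos λ·ΔY = −(0.693829)(639) + (-0.720140)(619) = -889.12 m.
1° of latitude spans πR/180 = 111177 m; at latitude φ, 1° of longitude spans that × cos φ = 68707.3 m, so Δλ = -889.12 / 68707.3 × 3600 = -46.587″.

Δλ = -46.6″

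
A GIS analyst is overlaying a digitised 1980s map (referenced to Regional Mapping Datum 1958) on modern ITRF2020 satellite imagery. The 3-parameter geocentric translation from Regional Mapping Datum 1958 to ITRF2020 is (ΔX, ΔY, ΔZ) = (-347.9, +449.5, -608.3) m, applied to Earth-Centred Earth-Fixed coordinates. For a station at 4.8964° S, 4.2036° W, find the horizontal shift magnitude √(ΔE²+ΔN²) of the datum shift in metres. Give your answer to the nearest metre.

766 m

The local east axis at (φ, λ) is (−sin λ, cos λ, 0), so ΔE = −sin(-4.2036°)·(-347.9) + cos(-4.2036°)·449.5 = 422.79 m.
The local north axis is (−sin φ cos λ, −sin φ sin λ, cos φ), giving ΔN = -29.615 − 2.812 − 606.080 = -638.51 m.
Horizontal magnitude = √(ΔE² + ΔN²) = √(422.79² + (-638.51)²) = 765.80 m.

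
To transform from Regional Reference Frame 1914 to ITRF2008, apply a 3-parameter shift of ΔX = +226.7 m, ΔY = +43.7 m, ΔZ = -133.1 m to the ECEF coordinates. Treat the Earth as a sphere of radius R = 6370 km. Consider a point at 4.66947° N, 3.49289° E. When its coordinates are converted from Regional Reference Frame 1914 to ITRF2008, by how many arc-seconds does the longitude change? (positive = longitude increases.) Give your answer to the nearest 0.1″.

Δλ = 1.0″

sin φ = 0.081407, cos φ = 0.996681, sin λ = 0.060925, cos λ = 0.998142.
East component: ΔE = −sin λ·ΔX + cos λ·ΔY = −(0.060925)(226.7) + (0.998142)(43.7) = 29.81 m.
1° of latitude spans πR/180 = 111177 m; at latitude φ, 1° of longitude spans that × cos φ = 110808.5 m, so Δλ = 29.81 / 110808.5 × 3600 = 0.968″.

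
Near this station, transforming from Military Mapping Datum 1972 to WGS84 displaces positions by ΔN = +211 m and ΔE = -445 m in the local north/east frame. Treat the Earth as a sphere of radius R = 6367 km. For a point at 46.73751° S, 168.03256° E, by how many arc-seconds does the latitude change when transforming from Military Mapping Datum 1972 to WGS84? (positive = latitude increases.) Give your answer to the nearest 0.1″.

Δφ = 6.8″

On a sphere of radius R, 1 rad of latitude = R, so Δφ = ΔN / R = 211.0 / 6367000 = 3.3140e-05 rad = 6.836″.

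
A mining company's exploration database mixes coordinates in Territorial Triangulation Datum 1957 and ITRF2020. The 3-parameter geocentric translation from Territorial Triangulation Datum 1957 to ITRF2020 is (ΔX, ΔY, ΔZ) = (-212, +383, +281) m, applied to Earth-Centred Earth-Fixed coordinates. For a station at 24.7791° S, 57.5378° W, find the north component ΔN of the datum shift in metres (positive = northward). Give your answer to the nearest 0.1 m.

The local north axis is (−sin φ cos λ, −sin φ sin λ, cos φ), giving ΔN = -47.692 − 135.441 + 255.128 = 72.00 m.

ΔN = 72.0 m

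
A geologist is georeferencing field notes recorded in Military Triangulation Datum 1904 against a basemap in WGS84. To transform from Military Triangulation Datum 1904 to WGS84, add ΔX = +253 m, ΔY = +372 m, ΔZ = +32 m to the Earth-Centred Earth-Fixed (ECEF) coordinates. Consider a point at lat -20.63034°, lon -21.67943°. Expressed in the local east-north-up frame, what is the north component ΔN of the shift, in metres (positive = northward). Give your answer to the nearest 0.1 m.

ΔN = 64.4 m

At φ = -20.63034°, λ = -21.67943°: sin φ = -0.352337, cos φ = 0.935873, sin λ = -0.369413, cos λ = 0.929265.
ΔN = −sin φ cos λ·ΔX − sin φ sin λ·ΔY + cos φ·ΔZ = −(-0.352337)(0.929265)(253) − (-0.352337)(-0.369413)(372) + (0.935873)(32) = 64.37 m.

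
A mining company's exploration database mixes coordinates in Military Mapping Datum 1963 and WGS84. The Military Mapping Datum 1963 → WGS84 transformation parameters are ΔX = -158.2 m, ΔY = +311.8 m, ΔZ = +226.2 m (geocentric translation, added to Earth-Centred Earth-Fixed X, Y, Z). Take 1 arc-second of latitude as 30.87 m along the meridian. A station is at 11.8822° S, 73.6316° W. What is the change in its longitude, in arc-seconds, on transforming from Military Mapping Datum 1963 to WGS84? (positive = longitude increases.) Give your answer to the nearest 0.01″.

Δλ = -2.12″

sin φ = -0.205900, cos φ = 0.978573, sin λ = -0.959470, cos λ = 0.281812.
East component: ΔE = −sin λ·ΔX + cos λ·ΔY = −(-0.959470)(-158.2) + (0.281812)(311.8) = -63.92 m.
1° of latitude spans 3600 × 30.87 = 111132 m; at latitude φ, 1° of longitude spans that × cos φ = 108750.8 m, so Δλ = -63.92 / 108750.8 × 3600 = -2.116″.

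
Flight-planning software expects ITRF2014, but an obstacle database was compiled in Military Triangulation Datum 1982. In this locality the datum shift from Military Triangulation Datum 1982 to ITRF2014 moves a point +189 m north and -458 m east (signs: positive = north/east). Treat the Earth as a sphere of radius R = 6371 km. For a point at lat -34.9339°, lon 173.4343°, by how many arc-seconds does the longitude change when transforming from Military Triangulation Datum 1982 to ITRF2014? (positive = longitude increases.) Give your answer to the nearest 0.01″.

Δλ = -18.09″

At latitude -34.9339°, cos φ = 0.819813.
One radian of longitude at latitude φ spans R cos φ, so Δλ = ΔE / (R cos φ) = -458.0 / (6371000 × 0.819813) = -8.7689e-05 rad = -18.087″.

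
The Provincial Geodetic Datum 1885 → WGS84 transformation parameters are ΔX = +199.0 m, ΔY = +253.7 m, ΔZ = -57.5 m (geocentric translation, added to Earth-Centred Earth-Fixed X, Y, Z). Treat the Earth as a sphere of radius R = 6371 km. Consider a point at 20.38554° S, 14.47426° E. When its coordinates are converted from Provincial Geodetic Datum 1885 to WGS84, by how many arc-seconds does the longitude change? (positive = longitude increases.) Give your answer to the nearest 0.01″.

Δλ = 6.77″

sin φ = -0.348335, cos φ = 0.937370, sin λ = 0.249945, cos λ = 0.968260.
East component: ΔE = −sin λ·ΔX + cos λ·ΔY = −(0.249945)(199.0) + (0.968260)(253.7) = 195.91 m.
1° of latitude spans πR/180 = 111195 m; at latitude φ, 1° of longitude spans that × cos φ = 104230.8 m, so Δλ = 195.91 / 104230.8 × 3600 = 6.766″.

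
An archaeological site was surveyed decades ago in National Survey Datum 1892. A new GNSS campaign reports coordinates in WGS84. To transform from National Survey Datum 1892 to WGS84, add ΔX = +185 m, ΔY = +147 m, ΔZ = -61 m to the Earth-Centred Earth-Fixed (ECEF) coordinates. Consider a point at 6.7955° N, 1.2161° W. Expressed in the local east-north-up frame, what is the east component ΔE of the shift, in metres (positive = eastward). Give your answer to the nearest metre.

The local east axis at (φ, λ) is (−sin λ, cos λ, 0), so ΔE = −sin(-1.2161°)·185 + cos(-1.2161°)·147 = 150.89 m.

ΔE = 151 m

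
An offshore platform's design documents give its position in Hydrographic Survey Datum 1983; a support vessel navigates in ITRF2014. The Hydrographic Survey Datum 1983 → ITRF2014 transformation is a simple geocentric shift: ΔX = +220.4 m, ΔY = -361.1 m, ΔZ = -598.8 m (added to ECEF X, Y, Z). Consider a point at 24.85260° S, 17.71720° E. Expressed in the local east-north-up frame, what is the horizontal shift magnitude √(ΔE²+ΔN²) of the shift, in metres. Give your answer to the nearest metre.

The local east axis at (φ, λ) is (−sin λ, cos λ, 0), so ΔE = −sin(17.71720°)·220.4 + cos(17.71720°)·(-361.1) = -411.05 m.
The local north axis is (−sin φ cos λ, −sin φ sin λ, cos φ), giving ΔN = 88.237 − 46.185 − 543.346 = -501.29 m.
Horizontal magnitude = √(ΔE² + ΔN²) = √((-411.05)² + (-501.29)²) = 648.27 m.

648 m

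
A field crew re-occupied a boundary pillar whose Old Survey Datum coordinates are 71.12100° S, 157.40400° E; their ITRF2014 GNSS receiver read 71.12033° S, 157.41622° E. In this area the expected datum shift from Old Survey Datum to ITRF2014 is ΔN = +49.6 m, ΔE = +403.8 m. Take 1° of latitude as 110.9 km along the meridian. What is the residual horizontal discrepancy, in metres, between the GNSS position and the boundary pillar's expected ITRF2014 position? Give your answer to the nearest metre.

43 m

Observed coordinate differences: Δφ = +0.00067°, Δλ = +0.01222°.
Converting to metres (1° lat = 110900 m, cos φ = 0.323571): observed ΔN = 74.3 m, observed ΔE = 438.5 m.
Subtracting the expected shift leaves a residual of 74.3 − (49.6) = 24.7 m north and 438.5 − (403.8) = 34.7 m east.
Residual distance = √(24.7² + 34.7²) = 42.6 m.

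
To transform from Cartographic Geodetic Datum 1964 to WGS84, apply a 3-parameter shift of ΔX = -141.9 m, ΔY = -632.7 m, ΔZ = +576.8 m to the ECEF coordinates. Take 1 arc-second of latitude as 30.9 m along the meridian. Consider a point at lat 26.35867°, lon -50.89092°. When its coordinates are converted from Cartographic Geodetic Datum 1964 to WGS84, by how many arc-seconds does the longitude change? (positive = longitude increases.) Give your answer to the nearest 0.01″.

Δλ = -18.39″

sin φ = 0.443989, cos φ = 0.896032, sin λ = -0.775946, cos λ = 0.630799.
East component: ΔE = −sin λ·ΔX + cos λ·ΔY = −(-0.775946)(-141.9) + (0.630799)(-632.7) = -509.21 m.
1° of latitude spans 3600 × 30.90 = 111240 m; at latitude φ, 1° of longitude spans that × cos φ = 99674.6 m, so Δλ = -509.21 / 99674.6 × 3600 = -18.392″.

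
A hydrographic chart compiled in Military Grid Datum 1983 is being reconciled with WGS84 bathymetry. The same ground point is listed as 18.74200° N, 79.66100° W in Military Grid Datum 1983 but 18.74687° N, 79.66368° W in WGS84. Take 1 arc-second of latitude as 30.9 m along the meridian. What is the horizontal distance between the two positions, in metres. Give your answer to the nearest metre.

Δφ = 18.74687° − 18.74200° = +0.00487°; Δλ = -79.66368° − -79.66100° = -0.00268°.
1° of latitude = 3600 × 30.90 = 111240 m.
ΔN = Δφ × 111240 = 541.7 m; ΔE = Δλ × 111240 × cos(18.74200°) = -0.00268 × 111240 × 0.946975 = -282.3 m.
Distance = √(ΔE² + ΔN²) = √((-282.3)² + 541.7²) = 610.9 m.

611 m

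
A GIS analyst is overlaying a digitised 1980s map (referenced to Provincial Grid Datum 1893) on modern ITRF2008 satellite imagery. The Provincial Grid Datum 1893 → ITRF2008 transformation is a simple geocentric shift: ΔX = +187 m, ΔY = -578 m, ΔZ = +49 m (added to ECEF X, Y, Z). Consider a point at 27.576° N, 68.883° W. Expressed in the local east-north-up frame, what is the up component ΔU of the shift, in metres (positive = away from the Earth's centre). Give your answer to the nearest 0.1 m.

At φ = 27.576°, λ = -68.883°: sin φ = 0.462925, cos φ = 0.886398, sin λ = -0.932847, cos λ = 0.360274.
ΔU = cos φ cos λ·ΔX + cos φ sin λ·ΔY + sin φ·ΔZ = (0.886398)(0.360274)(187) + (0.886398)(-0.932847)(-578) + (0.462925)(49) = 560.33 m.

ΔU = 560.3 m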